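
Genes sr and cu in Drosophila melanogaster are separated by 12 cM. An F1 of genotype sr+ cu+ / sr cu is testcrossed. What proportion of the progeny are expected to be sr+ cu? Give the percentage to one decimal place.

6.0%

A map distance of 12 cM corresponds to a recombination frequency of 0.120.
The F1 is sr+ cu+ / sr cu, so sr+ cu is a recombinant gamete class with expected frequency r/2 = 0.120/2 = 0.0600.
That is 0.0600 = 6.0% of the progeny.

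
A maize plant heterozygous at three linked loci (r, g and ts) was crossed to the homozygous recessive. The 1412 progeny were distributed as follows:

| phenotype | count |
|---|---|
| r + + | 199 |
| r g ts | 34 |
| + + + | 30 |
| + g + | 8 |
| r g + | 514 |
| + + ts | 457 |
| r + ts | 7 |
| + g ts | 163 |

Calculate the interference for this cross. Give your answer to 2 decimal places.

0.29

The two most frequent reciprocal classes, r g + and + + ts, are the parental types, so the F1 was r g + / + + ts.
The two rarest classes, + g + and r + ts, are the double crossovers. Comparing them with the parentals, only the r allele has switched, so r is the middle locus and the order is g – r – ts.
g–r: (362 + 15)/1412 = 0.2670; r–ts: (64 + 15)/1412 = 0.0559.
Expected DCO frequency = 0.2670 × 0.0559 ≈ 0.01493; observed = 15/1412 ≈ 0.01062.
Coefficient of coincidence = 0.01062/0.01493 ≈ 0.71; interference = 1 − 0.71 = 0.29.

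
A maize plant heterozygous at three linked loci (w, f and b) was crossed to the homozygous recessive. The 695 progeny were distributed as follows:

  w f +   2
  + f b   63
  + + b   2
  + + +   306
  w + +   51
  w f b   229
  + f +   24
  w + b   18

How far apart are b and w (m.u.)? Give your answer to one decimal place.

The two most frequent reciprocal classes, w f b and + + +, are the parental types, so the F1 was w f b / + + +.
The two rarest classes, w f + and + + b, are the double crossovers. Comparing them with the parentals, only the b allele has switched, so b is the middle locus and the order is w – b – f.
Crossovers in the w–b interval produce the single-crossover classes + f b and w + + (63 + 51 = 114) plus the double crossovers (4).
RF(w–b) = (114 + 4) / 695 = 118/695 = 0.1698 → 17.0 m.u.

17.0 m.u.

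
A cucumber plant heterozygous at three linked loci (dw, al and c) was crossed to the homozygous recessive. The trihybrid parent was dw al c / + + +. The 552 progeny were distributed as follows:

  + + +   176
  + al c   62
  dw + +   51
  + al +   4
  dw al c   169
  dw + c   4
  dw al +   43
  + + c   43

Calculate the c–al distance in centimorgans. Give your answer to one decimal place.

17.0 centimorgans

The two rarest classes, dw + c and + al +, are the double crossovers. Comparing them with the parentals, only the al allele has switched, so al is the middle locus and the order is c – al – dw.
Crossovers in the c–al interval produce the single-crossover classes dw al + and + + c (43 + 43 = 86) plus the double crossovers (8).
RF(c–al) = (86 + 8) / 552 = 94/552 = 0.1703 → 17.0 centimorgans.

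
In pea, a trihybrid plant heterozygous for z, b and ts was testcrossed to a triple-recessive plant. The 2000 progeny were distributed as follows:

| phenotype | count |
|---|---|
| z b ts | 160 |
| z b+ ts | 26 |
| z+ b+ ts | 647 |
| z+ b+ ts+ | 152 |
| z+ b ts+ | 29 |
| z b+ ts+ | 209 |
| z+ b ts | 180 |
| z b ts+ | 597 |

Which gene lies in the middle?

The two most frequent reciprocal classes, z+ b+ ts and z b ts+, are the parental types, so the F1 was z+ b+ ts / z b ts+.
The two rarest classes, z b+ ts and z+ b ts+, are the double crossovers. Comparing them with the parentals, only the z allele has switched, so z is the middle locus and the order is ts – z – b.

z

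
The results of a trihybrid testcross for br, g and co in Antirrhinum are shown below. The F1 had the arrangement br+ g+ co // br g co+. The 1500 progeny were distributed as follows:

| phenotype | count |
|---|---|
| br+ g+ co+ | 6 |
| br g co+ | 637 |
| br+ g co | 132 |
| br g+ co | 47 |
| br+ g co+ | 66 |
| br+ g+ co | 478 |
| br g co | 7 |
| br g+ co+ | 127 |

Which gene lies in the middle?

The two rarest classes, br+ g+ co+ and br g co, are the double crossovers. Comparing them with the parentals, only the co allele has switched, so co is the middle locus and the order is g – co – br.

co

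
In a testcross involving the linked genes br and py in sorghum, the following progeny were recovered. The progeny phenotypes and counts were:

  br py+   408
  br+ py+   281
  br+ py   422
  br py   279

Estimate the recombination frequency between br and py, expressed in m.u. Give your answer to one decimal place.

The two most frequent classes, br+ py (422) and br py+ (408), are the parental types, so the F1 was br+ py / br py+.
The recombinant classes are br+ py+ and br py: 281 + 279 = 560.
Recombination frequency = 560/1390 = 0.4029 ≈ 40.3%, i.e. 40.3 m.u.

40.3 m.u.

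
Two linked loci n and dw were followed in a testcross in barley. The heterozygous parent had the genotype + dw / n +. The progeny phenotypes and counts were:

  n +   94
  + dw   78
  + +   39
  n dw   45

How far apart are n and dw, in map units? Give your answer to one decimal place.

The recombinant classes are + + and n dw: 39 + 45 = 84.
Recombination frequency = 84/256 = 0.3281 ≈ 32.8%, i.e. 32.8 map units.

32.8 map units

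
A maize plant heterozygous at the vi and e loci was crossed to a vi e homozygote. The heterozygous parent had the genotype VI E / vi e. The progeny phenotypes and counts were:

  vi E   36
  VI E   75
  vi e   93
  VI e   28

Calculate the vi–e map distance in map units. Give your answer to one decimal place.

The recombinant classes are VI e and vi E: 28 + 36 = 64.
Recombination frequency = 64/232 = 0.2759 ≈ 27.6%, i.e. 27.6 map units.

27.6 map units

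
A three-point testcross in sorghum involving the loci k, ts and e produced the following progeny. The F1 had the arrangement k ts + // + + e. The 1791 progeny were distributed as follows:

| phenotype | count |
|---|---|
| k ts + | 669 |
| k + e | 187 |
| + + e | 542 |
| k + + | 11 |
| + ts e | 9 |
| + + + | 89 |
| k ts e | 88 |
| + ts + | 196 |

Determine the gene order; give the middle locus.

The two rarest classes, k + + and + ts e, are the double crossovers. Comparing them with the parentals, only the ts allele has switched, so ts is the middle locus and the order is k – ts – e.

ts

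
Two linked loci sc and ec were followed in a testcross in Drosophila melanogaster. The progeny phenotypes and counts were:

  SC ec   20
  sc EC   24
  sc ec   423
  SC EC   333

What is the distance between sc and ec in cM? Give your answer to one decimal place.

5.5 cM

The two most frequent classes, SC EC (333) and sc ec (423), are the parental types, so the F1 was SC EC / sc ec.
The recombinant classes are SC ec and sc EC: 20 + 24 = 44.
Recombination frequency = 44/800 = 0.0550 ≈ 5.5%, i.e. 5.5 cM.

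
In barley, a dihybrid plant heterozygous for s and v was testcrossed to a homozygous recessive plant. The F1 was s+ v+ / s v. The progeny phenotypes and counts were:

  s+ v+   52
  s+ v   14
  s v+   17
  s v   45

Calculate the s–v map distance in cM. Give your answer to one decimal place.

24.2 cM

The recombinant classes are s+ v and s v+: 14 + 17 = 31.
Recombination frequency = 31/128 = 0.2422 ≈ 24.2%, i.e. 24.2 cM.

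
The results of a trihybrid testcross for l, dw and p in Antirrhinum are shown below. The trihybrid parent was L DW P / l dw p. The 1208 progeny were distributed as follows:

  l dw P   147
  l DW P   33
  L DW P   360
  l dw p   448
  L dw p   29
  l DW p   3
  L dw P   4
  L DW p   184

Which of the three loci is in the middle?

dw

The two rarest classes, L dw P and l DW p, are the double crossovers. Comparing them with the parentals, only the dw allele has switched, so dw is the middle locus and the order is l – dw – p.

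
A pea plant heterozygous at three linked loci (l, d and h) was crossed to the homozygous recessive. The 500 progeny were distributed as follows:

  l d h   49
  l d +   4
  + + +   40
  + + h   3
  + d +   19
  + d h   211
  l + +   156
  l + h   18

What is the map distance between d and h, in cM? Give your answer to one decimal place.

The two most frequent reciprocal classes, + d h and l + +, are the parental types, so the F1 was + d h / l + +.
The two rarest classes, + + h and l d +, are the double crossovers. Comparing them with the parentals, only the d allele has switched, so d is the middle locus and the order is h – d – l.
Crossovers in the h–d interval produce the single-crossover classes + d + and l + h (19 + 18 = 37) plus the double crossovers (7).
RF(h–d) = (37 + 7) / 500 = 44/500 = 0.0880 → 8.8 cM.

8.8 cM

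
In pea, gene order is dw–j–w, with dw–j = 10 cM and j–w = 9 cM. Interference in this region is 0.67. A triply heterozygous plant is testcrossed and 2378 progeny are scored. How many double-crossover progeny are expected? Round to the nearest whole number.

7

Map distances give recombination frequencies of 0.100 and 0.090 for the two intervals.
With interference 0.67 (so coincidence = 0.33), expected double-crossover frequency = 0.100 × 0.090 × 0.33 = 0.00297.
Expected number = 0.00297 × 2378 = 7.06 ≈ 7.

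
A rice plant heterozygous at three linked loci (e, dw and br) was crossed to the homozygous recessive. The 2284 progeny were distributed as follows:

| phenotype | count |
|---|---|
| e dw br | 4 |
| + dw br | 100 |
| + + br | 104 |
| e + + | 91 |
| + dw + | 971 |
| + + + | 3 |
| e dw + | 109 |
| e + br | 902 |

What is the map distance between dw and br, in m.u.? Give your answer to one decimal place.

8.7 m.u.

The two most frequent reciprocal classes, e + br and + dw +, are the parental types, so the F1 was e + br / + dw +.
The two rarest classes, e dw br and + + +, are the double crossovers. Comparing them with the parentals, only the dw allele has switched, so dw is the middle locus and the order is e – dw – br.
Crossovers in the dw–br interval produce the single-crossover classes e + + and + dw br (91 + 100 = 191) plus the double crossovers (7).
RF(dw–br) = (191 + 7) / 2284 = 198/2284 = 0.0867 → 8.7 m.u.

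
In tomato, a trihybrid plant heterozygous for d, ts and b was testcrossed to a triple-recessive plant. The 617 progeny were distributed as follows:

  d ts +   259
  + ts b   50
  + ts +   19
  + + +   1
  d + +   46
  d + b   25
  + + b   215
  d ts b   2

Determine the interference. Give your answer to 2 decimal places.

The two most frequent reciprocal classes, d ts + and + + b, are the parental types, so the F1 was d ts + / + + b.
The two rarest classes, d ts b and + + +, are the double crossovers. Comparing them with the parentals, only the b allele has switched, so b is the middle locus and the order is ts – b – d.
ts–b: (96 + 3)/617 = 0.1605; b–d: (44 + 3)/617 = 0.0762.
Expected DCO frequency = 0.1605 × 0.0762 ≈ 0.01223; observed = 3/617 ≈ 0.00486.
Coefficient of coincidence = 0.00486/0.01223 ≈ 0.40; interference = 1 − 0.40 = 0.60.

0.60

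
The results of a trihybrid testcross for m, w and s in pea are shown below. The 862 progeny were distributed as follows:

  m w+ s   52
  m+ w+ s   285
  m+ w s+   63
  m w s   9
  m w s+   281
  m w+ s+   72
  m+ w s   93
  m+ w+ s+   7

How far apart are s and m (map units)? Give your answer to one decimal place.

The two most frequent reciprocal classes, m w s+ and m+ w+ s, are the parental types, so the F1 was m w s+ / m+ w+ s.
The two rarest classes, m w s and m+ w+ s+, are the double crossovers. Comparing them with the parentals, only the s allele has switched, so s is the middle locus and the order is m – s – w.
Crossovers in the m–s interval produce the single-crossover classes m+ w s+ and m w+ s (63 + 52 = 115) plus the double crossovers (16).
RF(m–s) = (115 + 16) / 862 = 131/862 = 0.1520 → 15.2 map units.

15.2 map units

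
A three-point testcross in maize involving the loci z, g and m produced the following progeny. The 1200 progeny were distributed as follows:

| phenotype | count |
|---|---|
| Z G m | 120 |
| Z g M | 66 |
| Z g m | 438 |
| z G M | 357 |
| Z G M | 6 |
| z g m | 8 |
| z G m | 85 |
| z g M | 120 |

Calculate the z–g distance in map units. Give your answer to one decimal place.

21.2 map units

The two most frequent reciprocal classes, z G M and Z g m, are the parental types, so the F1 was z G M / Z g m.
The two rarest classes, Z G M and z g m, are the double crossovers. Comparing them with the parentals, only the z allele has switched, so z is the middle locus and the order is g – z – m.
Crossovers in the g–z interval produce the single-crossover classes z g M and Z G m (120 + 120 = 240) plus the double crossovers (14).
RF(g–z) = (240 + 14) / 1200 = 254/1200 = 0.2117 → 21.2 map units.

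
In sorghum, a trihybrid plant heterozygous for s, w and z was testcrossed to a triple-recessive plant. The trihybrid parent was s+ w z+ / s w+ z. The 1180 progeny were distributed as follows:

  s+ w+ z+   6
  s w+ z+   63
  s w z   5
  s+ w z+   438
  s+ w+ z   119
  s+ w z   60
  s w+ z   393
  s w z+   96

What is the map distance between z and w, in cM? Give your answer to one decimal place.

11.4 cM

The two rarest classes, s+ w+ z+ and s w z, are the double crossovers. Comparing them with the parentals, only the w allele has switched, so w is the middle locus and the order is s – w – z.
Crossovers in the w–z interval produce the single-crossover classes s+ w z and s w+ z+ (60 + 63 = 123) plus the double crossovers (11).
RF(w–z) = (123 + 11) / 1180 = 134/1180 = 0.1136 → 11.4 cM.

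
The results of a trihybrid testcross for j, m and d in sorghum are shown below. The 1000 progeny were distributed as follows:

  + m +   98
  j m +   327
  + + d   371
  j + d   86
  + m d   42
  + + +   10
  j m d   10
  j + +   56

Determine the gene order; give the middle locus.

The two most frequent reciprocal classes, j m + and + + d, are the parental types, so the F1 was j m + / + + d.
The two rarest classes, j m d and + + +, are the double crossovers. Comparing them with the parentals, only the d allele has switched, so d is the middle locus and the order is m – d – j.

d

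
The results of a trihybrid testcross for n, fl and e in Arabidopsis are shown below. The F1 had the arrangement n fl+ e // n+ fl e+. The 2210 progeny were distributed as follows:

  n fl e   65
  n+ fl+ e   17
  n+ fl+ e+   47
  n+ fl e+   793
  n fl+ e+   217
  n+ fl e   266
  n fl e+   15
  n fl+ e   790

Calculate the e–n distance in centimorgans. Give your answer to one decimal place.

23.3 centimorgans

The two rarest classes, n+ fl+ e and n fl e+, are the double crossovers. Comparing them with the parentals, only the n allele has switched, so n is the middle locus and the order is e – n – fl.
Crossovers in the e–n interval produce the single-crossover classes n fl+ e+ and n+ fl e (217 + 266 = 483) plus the double crossovers (32).
RF(e–n) = (483 + 32) / 2210 = 515/2210 = 0.2330 → 23.3 centimorgans.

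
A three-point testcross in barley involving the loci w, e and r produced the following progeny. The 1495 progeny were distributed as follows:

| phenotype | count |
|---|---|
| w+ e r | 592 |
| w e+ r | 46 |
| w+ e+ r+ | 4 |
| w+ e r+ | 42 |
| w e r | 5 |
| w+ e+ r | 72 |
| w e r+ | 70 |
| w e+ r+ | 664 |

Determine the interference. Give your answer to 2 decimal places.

0.08

The two most frequent reciprocal classes, w e+ r+ and w+ e r, are the parental types, so the F1 was w e+ r+ / w+ e r.
The two rarest classes, w+ e+ r+ and w e r, are the double crossovers. Comparing them with the parentals, only the w allele has switched, so w is the middle locus and the order is e – w – r.
e–w: (142 + 9)/1495 = 0.1010; w–r: (88 + 9)/1495 = 0.0649.
Expected DCO frequency = 0.1010 × 0.0649 ≈ 0.00655; observed = 9/1495 ≈ 0.00602.
Coefficient of coincidence = 0.00602/0.00655 ≈ 0.92; interference = 1 − 0.92 = 0.08.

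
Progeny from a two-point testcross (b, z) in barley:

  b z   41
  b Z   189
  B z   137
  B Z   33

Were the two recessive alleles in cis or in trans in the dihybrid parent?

The two most frequent classes are B z (137) and b Z (189); these are the parental (non-recombinant) types.
So the F1 carried B z on one chromosome and b Z on the other — the recessive alleles are on opposite chromosomes (trans / repulsion).

trans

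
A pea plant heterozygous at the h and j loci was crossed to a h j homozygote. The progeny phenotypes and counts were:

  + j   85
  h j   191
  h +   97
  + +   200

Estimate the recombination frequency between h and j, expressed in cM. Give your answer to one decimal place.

31.8 cM

The two most frequent classes, + + (200) and h j (191), are the parental types, so the F1 was + + / h j.
The recombinant classes are + j and h +: 85 + 97 = 182.
Recombination frequency = 182/573 = 0.3176 ≈ 31.8%, i.e. 31.8 cM.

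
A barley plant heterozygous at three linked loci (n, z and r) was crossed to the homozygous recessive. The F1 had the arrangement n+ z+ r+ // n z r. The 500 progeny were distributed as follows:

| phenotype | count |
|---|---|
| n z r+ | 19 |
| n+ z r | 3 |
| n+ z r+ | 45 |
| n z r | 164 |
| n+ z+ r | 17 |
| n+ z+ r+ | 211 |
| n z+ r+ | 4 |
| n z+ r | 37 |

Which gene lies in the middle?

n

The two rarest classes, n z+ r+ and n+ z r, are the double crossovers. Comparing them with the parentals, only the n allele has switched, so n is the middle locus and the order is r – n – z.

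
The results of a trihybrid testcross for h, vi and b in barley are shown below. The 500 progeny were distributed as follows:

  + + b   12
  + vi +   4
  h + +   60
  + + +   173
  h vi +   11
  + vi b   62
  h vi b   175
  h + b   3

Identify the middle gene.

vi

The two most frequent reciprocal classes, h vi b and + + +, are the parental types, so the F1 was h vi b / + + +.
The two rarest classes, h + b and + vi +, are the double crossovers. Comparing them with the parentals, only the vi allele has switched, so vi is the middle locus and the order is h – vi – b.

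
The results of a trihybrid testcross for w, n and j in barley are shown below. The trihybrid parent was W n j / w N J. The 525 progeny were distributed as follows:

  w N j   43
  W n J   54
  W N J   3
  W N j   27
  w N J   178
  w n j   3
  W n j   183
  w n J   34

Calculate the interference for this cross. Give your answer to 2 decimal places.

The two rarest classes, w n j and W N J, are the double crossovers. Comparing them with the parentals, only the w allele has switched, so w is the middle locus and the order is j – w – n.
j–w: (97 + 6)/525 = 0.1962; w–n: (61 + 6)/525 = 0.1276.
Expected DCO frequency = 0.1962 × 0.1276 ≈ 0.02504; observed = 6/525 ≈ 0.01143.
Coefficient of coincidence = 0.01143/0.02504 ≈ 0.46; interference = 1 − 0.46 = 0.54.

0.54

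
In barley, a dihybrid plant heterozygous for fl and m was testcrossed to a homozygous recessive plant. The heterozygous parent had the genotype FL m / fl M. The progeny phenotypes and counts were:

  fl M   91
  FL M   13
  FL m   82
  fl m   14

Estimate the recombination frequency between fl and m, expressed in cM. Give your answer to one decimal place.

13.5 cM

The recombinant classes are FL M and fl m: 13 + 14 = 27.
Recombination frequency = 27/200 = 0.1350 ≈ 13.5%, i.e. 13.5 cM.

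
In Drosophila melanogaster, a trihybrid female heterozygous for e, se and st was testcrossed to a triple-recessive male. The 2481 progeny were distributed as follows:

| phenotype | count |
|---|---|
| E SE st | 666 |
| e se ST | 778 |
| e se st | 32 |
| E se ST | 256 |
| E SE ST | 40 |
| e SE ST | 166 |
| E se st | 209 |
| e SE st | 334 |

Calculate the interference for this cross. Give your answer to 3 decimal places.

0.396

The two most frequent reciprocal classes, e se ST and E SE st, are the parental types, so the F1 was e se ST / E SE st.
The two rarest classes, e se st and E SE ST, are the double crossovers. Comparing them with the parentals, only the st allele has switched, so st is the middle locus and the order is se – st – e.
se–st: (375 + 72)/2481 = 0.1802; st–e: (590 + 72)/2481 = 0.2668.
Expected DCO frequency = 0.1802 × 0.2668 ≈ 0.04808; observed = 72/2481 ≈ 0.02902.
Coefficient of coincidence = 0.02902/0.04808 ≈ 0.604; interference = 1 − 0.604 = 0.396.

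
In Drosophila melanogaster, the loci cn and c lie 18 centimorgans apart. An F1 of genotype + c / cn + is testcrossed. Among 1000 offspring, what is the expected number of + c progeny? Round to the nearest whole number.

410

A map distance of 18 centimorgans corresponds to a recombination frequency of 0.180.
The F1 is + c / cn +, so + c is a parental gamete class with expected frequency (1 − r)/2 = 0.820/2 = 0.4100.
Expected number = 0.4100 × 1000 = 410.00 ≈ 410.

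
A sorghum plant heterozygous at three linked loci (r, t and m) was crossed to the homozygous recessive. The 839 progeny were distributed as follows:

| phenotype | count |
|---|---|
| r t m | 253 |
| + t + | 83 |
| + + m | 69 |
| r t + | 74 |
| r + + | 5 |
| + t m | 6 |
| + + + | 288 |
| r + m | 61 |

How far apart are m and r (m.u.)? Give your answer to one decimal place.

The two most frequent reciprocal classes, + + + and r t m, are the parental types, so the F1 was + + + / r t m.
The two rarest classes, r + + and + t m, are the double crossovers. Comparing them with the parentals, only the r allele has switched, so r is the middle locus and the order is m – r – t.
Crossovers in the m–r interval produce the single-crossover classes + + m and r t + (69 + 74 = 143) plus the double crossovers (11).
RF(m–r) = (143 + 11) / 839 = 154/839 = 0.1836 → 18.4 m.u.

18.4 m.u.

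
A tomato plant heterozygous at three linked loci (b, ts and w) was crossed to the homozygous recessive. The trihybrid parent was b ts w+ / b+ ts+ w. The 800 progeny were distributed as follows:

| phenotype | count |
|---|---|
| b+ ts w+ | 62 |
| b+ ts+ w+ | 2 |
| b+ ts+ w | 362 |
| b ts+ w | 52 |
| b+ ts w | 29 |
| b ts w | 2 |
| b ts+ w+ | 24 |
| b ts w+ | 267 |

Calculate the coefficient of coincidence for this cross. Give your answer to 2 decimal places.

0.48

The two rarest classes, b ts w and b+ ts+ w+, are the double crossovers. Comparing them with the parentals, only the w allele has switched, so w is the middle locus and the order is b – w – ts.
b–w: (114 + 4)/800 = 0.1475; w–ts: (53 + 4)/800 = 0.0712.
Expected DCO frequency = 0.1475 × 0.0712 ≈ 0.01050; observed = 4/800 ≈ 0.00500.
Coefficient of coincidence = 0.00500/0.01050 ≈ 0.48.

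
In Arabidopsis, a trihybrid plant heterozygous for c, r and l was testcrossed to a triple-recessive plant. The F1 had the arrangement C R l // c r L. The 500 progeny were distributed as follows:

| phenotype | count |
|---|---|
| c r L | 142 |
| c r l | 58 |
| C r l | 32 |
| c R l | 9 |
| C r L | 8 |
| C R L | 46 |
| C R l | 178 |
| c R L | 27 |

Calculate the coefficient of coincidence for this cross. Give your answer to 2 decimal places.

The two rarest classes, c R l and C r L, are the double crossovers. Comparing them with the parentals, only the c allele has switched, so c is the middle locus and the order is l – c – r.
l–c: (104 + 17)/500 = 0.2420; c–r: (59 + 17)/500 = 0.1520.
Expected DCO frequency = 0.2420 × 0.1520 ≈ 0.03678; observed = 17/500 ≈ 0.03400.
Coefficient of coincidence = 0.03400/0.03678 ≈ 0.92.

0.92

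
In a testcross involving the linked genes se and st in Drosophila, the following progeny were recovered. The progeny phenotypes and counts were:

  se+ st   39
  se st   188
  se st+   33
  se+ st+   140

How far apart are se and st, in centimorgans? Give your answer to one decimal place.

18.0 centimorgans

The two most frequent classes, se+ st+ (140) and se st (188), are the parental types, so the F1 was se+ st+ / se st.
The recombinant classes are se+ st and se st+: 39 + 33 = 72.
Recombination frequency = 72/400 = 0.1800 ≈ 18.0%, i.e. 18.0 centimorgans.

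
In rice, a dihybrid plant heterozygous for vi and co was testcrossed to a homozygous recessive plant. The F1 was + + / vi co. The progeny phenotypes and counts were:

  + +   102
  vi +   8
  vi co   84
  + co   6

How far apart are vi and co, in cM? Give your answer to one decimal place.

The recombinant classes are + co and vi +: 6 + 8 = 14.
Recombination frequency = 14/200 = 0.0700 ≈ 7.0%, i.e. 7.0 cM.

7.0 cM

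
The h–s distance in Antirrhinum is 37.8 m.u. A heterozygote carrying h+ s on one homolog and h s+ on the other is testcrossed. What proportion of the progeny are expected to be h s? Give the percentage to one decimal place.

A map distance of 37.8 m.u. corresponds to a recombination frequency of 0.378.
The F1 is h+ s / h s+, so h s is a recombinant gamete class with expected frequency r/2 = 0.378/2 = 0.1890.
That is 0.1890 = 18.9% of the progeny.

18.9%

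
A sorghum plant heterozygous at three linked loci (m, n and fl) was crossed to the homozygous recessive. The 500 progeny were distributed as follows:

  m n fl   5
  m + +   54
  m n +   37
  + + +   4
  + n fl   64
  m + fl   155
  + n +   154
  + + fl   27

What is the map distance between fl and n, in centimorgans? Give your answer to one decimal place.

25.4 centimorgans

The two most frequent reciprocal classes, + n + and m + fl, are the parental types, so the F1 was + n + / m + fl.
The two rarest classes, + + + and m n fl, are the double crossovers. Comparing them with the parentals, only the n allele has switched, so n is the middle locus and the order is m – n – fl.
Crossovers in the n–fl interval produce the single-crossover classes + n fl and m + + (64 + 54 = 118) plus the double crossovers (9).
RF(n–fl) = (118 + 9) / 500 = 127/500 = 0.2540 → 25.4 centimorgans.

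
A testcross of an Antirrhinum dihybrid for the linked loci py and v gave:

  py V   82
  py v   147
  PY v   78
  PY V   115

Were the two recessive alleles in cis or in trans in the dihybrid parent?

cis

The two most frequent classes are PY V (115) and py v (147); these are the parental (non-recombinant) types.
So the F1 carried PY V on one chromosome and py v on the other — the recessive alleles are on the same chromosome (cis / coupling).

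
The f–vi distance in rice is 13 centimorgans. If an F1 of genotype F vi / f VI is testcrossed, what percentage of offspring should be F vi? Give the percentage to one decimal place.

A map distance of 13 centimorgans corresponds to a recombination frequency of 0.130.
The F1 is F vi / f VI, so F vi is a parental gamete class with expected frequency (1 − r)/2 = 0.870/2 = 0.4350.
That is 0.4350 = 43.5% of the progeny.

43.5%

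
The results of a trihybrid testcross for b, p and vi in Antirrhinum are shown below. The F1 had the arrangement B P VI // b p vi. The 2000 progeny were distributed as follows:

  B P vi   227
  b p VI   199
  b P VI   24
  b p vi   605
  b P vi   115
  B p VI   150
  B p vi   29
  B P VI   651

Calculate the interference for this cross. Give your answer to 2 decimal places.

The two rarest classes, b P VI and B p vi, are the double crossovers. Comparing them with the parentals, only the b allele has switched, so b is the middle locus and the order is p – b – vi.
p–b: (265 + 53)/2000 = 0.1590; b–vi: (426 + 53)/2000 = 0.2395.
Expected DCO frequency = 0.1590 × 0.2395 ≈ 0.03808; observed = 53/2000 ≈ 0.02650.
Coefficient of coincidence = 0.02650/0.03808 ≈ 0.70; interference = 1 − 0.70 = 0.30.

0.30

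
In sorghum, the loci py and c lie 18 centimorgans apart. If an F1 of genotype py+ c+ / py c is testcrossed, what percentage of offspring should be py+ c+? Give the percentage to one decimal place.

A map distance of 18 centimorgans corresponds to a recombination frequency of 0.180.
The F1 is py+ c+ / py c, so py+ c+ is a parental gamete class with expected frequency (1 − r)/2 = 0.820/2 = 0.4100.
That is 0.4100 = 41.0% of the progeny.

41.0%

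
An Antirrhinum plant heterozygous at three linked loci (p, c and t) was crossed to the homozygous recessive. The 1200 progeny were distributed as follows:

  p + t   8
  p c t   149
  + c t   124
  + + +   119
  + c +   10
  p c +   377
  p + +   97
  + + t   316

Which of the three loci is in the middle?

The two most frequent reciprocal classes, + + t and p c +, are the parental types, so the F1 was + + t / p c +.
The two rarest classes, p + t and + c +, are the double crossovers. Comparing them with the parentals, only the p allele has switched, so p is the middle locus and the order is t – p – c.

p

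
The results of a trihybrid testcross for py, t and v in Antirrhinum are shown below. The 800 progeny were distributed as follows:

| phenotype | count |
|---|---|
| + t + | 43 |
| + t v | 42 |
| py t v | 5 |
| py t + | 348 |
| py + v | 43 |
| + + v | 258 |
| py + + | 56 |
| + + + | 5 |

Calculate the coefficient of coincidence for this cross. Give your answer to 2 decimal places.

The two most frequent reciprocal classes, py t + and + + v, are the parental types, so the F1 was py t + / + + v.
The two rarest classes, py t v and + + +, are the double crossovers. Comparing them with the parentals, only the v allele has switched, so v is the middle locus and the order is t – v – py.
t–v: (98 + 10)/800 = 0.1350; v–py: (86 + 10)/800 = 0.1200.
Expected DCO frequency = 0.1350 × 0.1200 ≈ 0.01620; observed = 10/800 ≈ 0.01250.
Coefficient of coincidence = 0.01250/0.01620 ≈ 0.77.

0.77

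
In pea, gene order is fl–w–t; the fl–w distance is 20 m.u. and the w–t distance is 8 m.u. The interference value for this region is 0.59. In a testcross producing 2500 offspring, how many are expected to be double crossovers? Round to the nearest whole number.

16

Map distances give recombination frequencies of 0.200 and 0.080 for the two intervals.
With interference 0.59 (so coincidence = 0.41), expected double-crossover frequency = 0.200 × 0.080 × 0.41 = 0.00656.
Expected number = 0.00656 × 2500 = 16.40 ≈ 16.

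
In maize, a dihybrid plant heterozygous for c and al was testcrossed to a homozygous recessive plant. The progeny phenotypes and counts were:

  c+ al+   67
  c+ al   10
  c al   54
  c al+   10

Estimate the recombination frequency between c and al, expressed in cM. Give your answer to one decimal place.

The two most frequent classes, c+ al+ (67) and c al (54), are the parental types, so the F1 was c+ al+ / c al.
The recombinant classes are c+ al and c al+: 10 + 10 = 20.
Recombination frequency = 20/141 = 0.1418 ≈ 14.2%, i.e. 14.2 cM.

14.2 cM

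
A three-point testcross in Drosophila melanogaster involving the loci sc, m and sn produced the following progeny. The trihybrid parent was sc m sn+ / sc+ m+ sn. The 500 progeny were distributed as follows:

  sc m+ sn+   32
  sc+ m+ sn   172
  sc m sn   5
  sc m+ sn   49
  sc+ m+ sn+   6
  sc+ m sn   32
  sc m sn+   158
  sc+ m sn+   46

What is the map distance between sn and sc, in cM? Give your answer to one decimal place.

The two rarest classes, sc m sn and sc+ m+ sn+, are the double crossovers. Comparing them with the parentals, only the sn allele has switched, so sn is the middle locus and the order is sc – sn – m.
Crossovers in the sc–sn interval produce the single-crossover classes sc+ m sn+ and sc m+ sn (46 + 49 = 95) plus the double crossovers (11).
RF(sc–sn) = (95 + 11) / 500 = 106/500 = 0.2120 → 21.2 cM.

21.2 cM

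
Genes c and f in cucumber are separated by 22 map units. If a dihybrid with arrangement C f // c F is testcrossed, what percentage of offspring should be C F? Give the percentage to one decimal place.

A map distance of 22 map units corresponds to a recombination frequency of 0.220.
The F1 is C f / c F, so C F is a recombinant gamete class with expected frequency r/2 = 0.220/2 = 0.1100.
That is 0.1100 = 11.0% of the progeny.

11.0%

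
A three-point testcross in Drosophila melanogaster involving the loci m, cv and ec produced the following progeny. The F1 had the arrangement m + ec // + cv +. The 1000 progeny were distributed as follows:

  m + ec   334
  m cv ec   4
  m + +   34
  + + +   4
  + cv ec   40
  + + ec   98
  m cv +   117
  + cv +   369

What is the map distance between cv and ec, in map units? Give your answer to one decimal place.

The two rarest classes, m cv ec and + + +, are the double crossovers. Comparing them with the parentals, only the cv allele has switched, so cv is the middle locus and the order is m – cv – ec.
Crossovers in the cv–ec interval produce the single-crossover classes m + + and + cv ec (34 + 40 = 74) plus the double crossovers (8).
RF(cv–ec) = (74 + 8) / 1000 = 82/1000 = 0.0820 → 8.2 map units.

8.2 map units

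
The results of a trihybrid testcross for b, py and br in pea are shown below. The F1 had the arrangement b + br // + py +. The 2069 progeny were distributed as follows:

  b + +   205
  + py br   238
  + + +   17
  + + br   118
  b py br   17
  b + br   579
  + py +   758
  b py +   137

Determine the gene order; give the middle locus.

The two rarest classes, b py br and + + +, are the double crossovers. Comparing them with the parentals, only the py allele has switched, so py is the middle locus and the order is b – py – br.

py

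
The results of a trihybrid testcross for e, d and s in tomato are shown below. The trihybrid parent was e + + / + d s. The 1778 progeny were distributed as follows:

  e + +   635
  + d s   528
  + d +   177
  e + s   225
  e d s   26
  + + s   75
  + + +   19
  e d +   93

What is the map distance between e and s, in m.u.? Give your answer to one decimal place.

25.1 m.u.

The two rarest classes, + + + and e d s, are the double crossovers. Comparing them with the parentals, only the e allele has switched, so e is the middle locus and the order is s – e – d.
Crossovers in the s–e interval produce the single-crossover classes e + s and + d + (225 + 177 = 402) plus the double crossovers (45).
RF(s–e) = (402 + 45) / 1778 = 447/1778 = 0.2514 → 25.1 m.u.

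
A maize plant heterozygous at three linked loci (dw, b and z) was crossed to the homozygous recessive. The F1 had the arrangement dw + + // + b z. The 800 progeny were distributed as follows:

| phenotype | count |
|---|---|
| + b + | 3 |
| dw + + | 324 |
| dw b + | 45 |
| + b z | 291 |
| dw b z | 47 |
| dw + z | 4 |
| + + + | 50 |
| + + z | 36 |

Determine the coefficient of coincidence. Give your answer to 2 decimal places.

The two rarest classes, dw + z and + b +, are the double crossovers. Comparing them with the parentals, only the z allele has switched, so z is the middle locus and the order is dw – z – b.
dw–z: (97 + 7)/800 = 0.1300; z–b: (81 + 7)/800 = 0.1100.
Expected DCO frequency = 0.1300 × 0.1100 ≈ 0.01430; observed = 7/800 ≈ 0.00875.
Coefficient of coincidence = 0.00875/0.01430 ≈ 0.61.

0.61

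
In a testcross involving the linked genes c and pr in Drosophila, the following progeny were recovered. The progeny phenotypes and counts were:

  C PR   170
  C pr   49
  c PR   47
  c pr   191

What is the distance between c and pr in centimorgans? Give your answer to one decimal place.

The two most frequent classes, C PR (170) and c pr (191), are the parental types, so the F1 was C PR / c pr.
The recombinant classes are C pr and c PR: 49 + 47 = 96.
Recombination frequency = 96/457 = 0.2101 ≈ 21.0%, i.e. 21.0 centimorgans.

21.0 centimorgans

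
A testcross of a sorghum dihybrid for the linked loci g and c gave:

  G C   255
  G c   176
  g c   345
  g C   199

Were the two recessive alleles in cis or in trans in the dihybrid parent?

cis

The two most frequent classes are G C (255) and g c (345); these are the parental (non-recombinant) types.
So the F1 carried G C on one chromosome and g c on the other — the recessive alleles are on the same chromosome (cis / coupling).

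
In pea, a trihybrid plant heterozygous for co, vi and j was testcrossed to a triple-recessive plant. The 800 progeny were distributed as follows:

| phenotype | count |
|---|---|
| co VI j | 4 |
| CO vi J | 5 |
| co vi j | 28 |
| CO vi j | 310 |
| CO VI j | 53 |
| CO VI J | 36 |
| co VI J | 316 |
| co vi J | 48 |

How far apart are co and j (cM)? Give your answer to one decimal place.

The two most frequent reciprocal classes, co VI J and CO vi j, are the parental types, so the F1 was co VI J / CO vi j.
The two rarest classes, co VI j and CO vi J, are the double crossovers. Comparing them with the parentals, only the j allele has switched, so j is the middle locus and the order is vi – j – co.
Crossovers in the j–co interval produce the single-crossover classes CO VI J and co vi j (36 + 28 = 64) plus the double crossovers (9).
RF(j–co) = (64 + 9) / 800 = 73/800 = 0.0912 → 9.1 cM.

9.1 cM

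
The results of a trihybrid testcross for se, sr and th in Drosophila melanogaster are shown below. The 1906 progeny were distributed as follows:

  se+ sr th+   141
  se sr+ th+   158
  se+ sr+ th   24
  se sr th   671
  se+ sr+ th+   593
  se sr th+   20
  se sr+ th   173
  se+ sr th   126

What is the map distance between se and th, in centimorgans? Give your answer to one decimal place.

The two most frequent reciprocal classes, se sr th and se+ sr+ th+, are the parental types, so the F1 was se sr th / se+ sr+ th+.
The two rarest classes, se sr th+ and se+ sr+ th, are the double crossovers. Comparing them with the parentals, only the th allele has switched, so th is the middle locus and the order is se – th – sr.
Crossovers in the se–th interval produce the single-crossover classes se+ sr th and se sr+ th+ (126 + 158 = 284) plus the double crossovers (44).
RF(se–th) = (284 + 44) / 1906 = 328/1906 = 0.1721 → 17.2 centimorgans.

17.2 centimorgans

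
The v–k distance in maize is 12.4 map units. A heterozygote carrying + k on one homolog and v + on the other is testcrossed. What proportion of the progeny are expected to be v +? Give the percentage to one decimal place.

A map distance of 12.4 map units corresponds to a recombination frequency of 0.124.
The F1 is + k / v +, so v + is a parental gamete class with expected frequency (1 − r)/2 = 0.876/2 = 0.4380.
That is 0.4380 = 43.8% of the progeny.

43.8%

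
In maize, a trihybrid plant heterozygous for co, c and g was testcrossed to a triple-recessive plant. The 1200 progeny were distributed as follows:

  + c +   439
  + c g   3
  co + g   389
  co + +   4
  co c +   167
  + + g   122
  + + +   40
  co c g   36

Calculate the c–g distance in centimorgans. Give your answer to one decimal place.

The two most frequent reciprocal classes, co + g and + c +, are the parental types, so the F1 was co + g / + c +.
The two rarest classes, co + + and + c g, are the double crossovers. Comparing them with the parentals, only the g allele has switched, so g is the middle locus and the order is c – g – co.
Crossovers in the c–g interval produce the single-crossover classes co c g and + + + (36 + 40 = 76) plus the double crossovers (7).
RF(c–g) = (76 + 7) / 1200 = 83/1200 = 0.0692 → 6.9 centimorgans.

6.9 centimorgans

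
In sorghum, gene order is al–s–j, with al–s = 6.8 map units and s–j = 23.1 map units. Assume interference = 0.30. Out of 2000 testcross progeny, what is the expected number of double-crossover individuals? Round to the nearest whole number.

22

Map distances give recombination frequencies of 0.068 and 0.231 for the two intervals.
With interference 0.30 (so coincidence = 0.70), expected double-crossover frequency = 0.068 × 0.231 × 0.70 = 0.01100.
Expected number = 0.01100 × 2000 = 21.99 ≈ 22.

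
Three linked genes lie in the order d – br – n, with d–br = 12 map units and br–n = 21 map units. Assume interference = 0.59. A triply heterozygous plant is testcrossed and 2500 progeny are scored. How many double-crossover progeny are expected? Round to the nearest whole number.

26

Map distances give recombination frequencies of 0.120 and 0.210 for the two intervals.
With interference 0.59 (so coincidence = 0.41), expected double-crossover frequency = 0.120 × 0.210 × 0.41 = 0.01033.
Expected number = 0.01033 × 2500 = 25.83 ≈ 26.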